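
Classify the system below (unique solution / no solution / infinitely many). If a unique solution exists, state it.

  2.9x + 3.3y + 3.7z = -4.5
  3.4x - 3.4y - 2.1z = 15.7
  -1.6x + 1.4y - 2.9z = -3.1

x = 2, y = -2, z = -1

Row-reduce the augmented matrix:
R1 ← R1 / (29/10).
R2 ← R2 − 17/5·R1.
R3 ← R3 + 8/5·R1.
R2 ← R2 / (-1054/145).
R1 ← R1 − 33/29·R2.
R3 ← R3 − 467/145·R2.
R3 ← R3 / (-7823/2108).
R1 ← R1 − 565/2108·R3.
R2 ← R2 − 1867/2108·R3.
Reading off the reduced rows gives x = 2, y = -2, z = -1.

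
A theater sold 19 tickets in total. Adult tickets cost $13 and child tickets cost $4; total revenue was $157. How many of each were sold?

Let a = adult tickets, c = child tickets.
  a + c = 19
  13a + 4c = 157
Row-reduce the augmented matrix:
R2 ← R2 − 13·R1.
R2 ← R2 / (-9).
R1 ← R1 − 1·R2.
Reading off the reduced rows gives a = 9, c = 10.

adult tickets: 9, child tickets: 10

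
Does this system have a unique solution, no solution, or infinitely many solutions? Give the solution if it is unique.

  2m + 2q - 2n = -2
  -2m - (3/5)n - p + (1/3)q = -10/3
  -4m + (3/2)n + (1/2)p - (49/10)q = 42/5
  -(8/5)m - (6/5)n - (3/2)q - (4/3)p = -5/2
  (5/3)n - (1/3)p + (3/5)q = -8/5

no solution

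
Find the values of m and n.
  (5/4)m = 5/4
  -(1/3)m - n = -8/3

m = 1, n = 7/3

Row-reduce the augmented matrix:
R1 ← R1 / (5/4).
R2 ← R2 + 1/3·R1.
R2 ← R2 / (-1).
Reading off the reduced rows gives m = 1, n = 7/3.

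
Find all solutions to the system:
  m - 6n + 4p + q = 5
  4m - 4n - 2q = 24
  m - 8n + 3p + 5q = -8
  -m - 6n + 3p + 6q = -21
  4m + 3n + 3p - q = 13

Row-reduce:
R2 ← R2 − 4·R1.
R3 ← R3 − 1·R1.
R4 ← R4 + 1·R1.
R5 ← R5 − 4·R1.
R2 ← R2 / (20).
R1 ← R1 + 6·R2.
R3 ← R3 + 2·R2.
R4 ← R4 + 12·R2.
R5 ← R5 − 27·R2.
R3 ← R3 / (-13/5).
R1 ← R1 + 4/5·R3.
R2 ← R2 + 4/5·R3.
R4 ← R4 + 13/5·R3.
R5 ← R5 − 43/5·R3.
Swap R4 and R5.
R4 ← R4 / (373/26).
R1 ← R1 + 24/13·R4.
R2 ← R2 + 35/26·R4.
R3 ← R3 + 17/13·R4.
Row 5 reduces to 0 = -1, a contradiction. The system is inconsistent.

no solution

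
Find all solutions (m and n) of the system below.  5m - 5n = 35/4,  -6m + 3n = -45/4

m = 2, n = 1/4

Row-reduce the augmented matrix:
R1 ← R1 / (5).
R2 ← R2 + 6·R1.
R2 ← R2 / (-3).
R1 ← R1 + 1·R2.
Reading off the reduced rows gives m = 2, n = 1/4.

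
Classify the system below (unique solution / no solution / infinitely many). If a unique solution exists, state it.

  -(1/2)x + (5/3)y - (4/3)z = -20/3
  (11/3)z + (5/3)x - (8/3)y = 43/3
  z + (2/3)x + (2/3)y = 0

no solution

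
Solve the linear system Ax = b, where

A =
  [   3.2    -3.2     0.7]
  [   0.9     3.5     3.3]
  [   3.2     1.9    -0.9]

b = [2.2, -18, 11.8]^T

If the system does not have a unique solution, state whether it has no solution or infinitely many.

x_1 = 2, x_2 = 0, x_3 = -6

Row-reduce the augmented matrix:
R1 ← R1 / (16/5).
R2 ← R2 − 9/10·R1.
R3 ← R3 − 16/5·R1.
R2 ← R2 / (22/5).
R1 ← R1 + 1·R2.
R3 ← R3 − 51/10·R2.
R3 ← R3 / (-73171/14080).
R1 ← R1 − 1301/1408·R3.
R2 ← R2 − 993/1408·R3.
Reading off the reduced rows gives x_1 = 2, x_2 = 0, x_3 = -6.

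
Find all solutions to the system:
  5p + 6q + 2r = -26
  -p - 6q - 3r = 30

infinitely many solutions

Row-reduce:
R1 ← R1 / (5).
R2 ← R2 + 1·R1.
R2 ← R2 / (-24/5).
R1 ← R1 − 6/5·R2.
Rank is 2 with 3 unknowns, leaving r free.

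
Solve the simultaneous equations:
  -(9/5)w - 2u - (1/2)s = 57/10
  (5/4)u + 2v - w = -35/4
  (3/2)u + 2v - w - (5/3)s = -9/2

infinitely many solutions

Row-reduce:
R1 ← R1 / (-2).
R2 ← R2 − 5/4·R1.
R3 ← R3 − 3/2·R1.
R2 ← R2 / (2).
R3 ← R3 − 2·R2.
R3 ← R3 / (-9/40).
R1 ← R1 − 9/10·R3.
R2 ← R2 + 17/16·R3.
Rank is 3 with 4 unknowns, leaving s free.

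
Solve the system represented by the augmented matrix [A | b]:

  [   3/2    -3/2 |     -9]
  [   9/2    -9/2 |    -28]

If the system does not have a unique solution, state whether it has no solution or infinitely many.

Row-reduce:
R1 ← R1 / (3/2).
R2 ← R2 − 9/2·R1.
Row 2 reduces to 0 = -1, a contradiction. The system is inconsistent.

no solution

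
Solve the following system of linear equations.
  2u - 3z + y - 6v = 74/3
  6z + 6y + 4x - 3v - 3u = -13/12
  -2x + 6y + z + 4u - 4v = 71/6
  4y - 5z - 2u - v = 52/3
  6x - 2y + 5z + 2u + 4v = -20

Row-reduce the augmented matrix:
Swap R1 and R2.
R1 ← R1 / (4).
R3 ← R3 + 2·R1.
R5 ← R5 − 6·R1.
R1 ← R1 − 3/2·R2.
R3 ← R3 − 9·R2.
R4 ← R4 − 4·R2.
R5 ← R5 + 11·R2.
R3 ← R3 / (31).
R1 ← R1 − 6·R3.
R2 ← R2 + 3·R3.
R4 ← R4 − 7·R3.
R5 ← R5 + 37·R3.
R4 ← R4 / (-13/2).
R1 ← R1 + 3/4·R4.
R2 ← R2 − 1/2·R4.
R3 ← R3 + 1/2·R4.
R5 ← R5 − 10·R4.
R5 ← R5 / (246/13).
R1 ← R1 + 2037/806·R5.
R2 ← R2 + 153/403·R5.
R3 ← R3 − 257/403·R5.
R4 ← R4 + 747/403·R5.
Reading off the reduced rows gives x = 2/3, y = 2/3, z = -5/2, u = 1/4, v = -8/3.

x = 2/3, y = 2/3, z = -5/2, u = 1/4, v = -8/3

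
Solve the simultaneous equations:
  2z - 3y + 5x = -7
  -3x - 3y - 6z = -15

infinitely many solutions

Row-reduce:
R1 ← R1 / (5).
R2 ← R2 + 3·R1.
R2 ← R2 / (-24/5).
R1 ← R1 + 3/5·R2.
Rank is 2 with 3 unknowns, leaving z free.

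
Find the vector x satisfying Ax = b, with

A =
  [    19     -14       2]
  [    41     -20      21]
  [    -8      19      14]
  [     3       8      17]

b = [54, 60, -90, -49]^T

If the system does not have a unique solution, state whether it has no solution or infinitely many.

no solution

Row-reduce:
R1 ← R1 / (19).
R2 ← R2 − 41·R1.
R3 ← R3 + 8·R1.
R4 ← R4 − 3·R1.
R2 ← R2 / (194/19).
R1 ← R1 + 14/19·R2.
R3 ← R3 − 249/19·R2.
R4 ← R4 − 194/19·R2.
R3 ← R3 / (-1275/194).
R1 ← R1 − 127/97·R3.
R2 ← R2 − 317/194·R3.
Row 4 reduces to 0 = -1, a contradiction. The system is inconsistent.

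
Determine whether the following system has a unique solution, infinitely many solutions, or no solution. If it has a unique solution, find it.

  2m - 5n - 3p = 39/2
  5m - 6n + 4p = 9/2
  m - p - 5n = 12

m = 3/2, n = -3/2, p = -3

Row-reduce the augmented matrix:
R1 ← R1 / (2).
R2 ← R2 − 5·R1.
R3 ← R3 − 1·R1.
R2 ← R2 / (13/2).
R1 ← R1 + 5/2·R2.
R3 ← R3 + 5/2·R2.
R3 ← R3 / (64/13).
R1 ← R1 − 38/13·R3.
R2 ← R2 − 23/13·R3.
Reading off the reduced rows gives m = 3/2, n = -3/2, p = -3.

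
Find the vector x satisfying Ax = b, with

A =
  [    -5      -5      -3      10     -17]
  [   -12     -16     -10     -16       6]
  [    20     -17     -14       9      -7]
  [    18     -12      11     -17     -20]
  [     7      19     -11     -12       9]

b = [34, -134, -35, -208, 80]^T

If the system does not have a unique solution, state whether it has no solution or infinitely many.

Row-reduce the augmented matrix:
R1 ← R1 / (-5).
R2 ← R2 + 12·R1.
R3 ← R3 − 20·R1.
R4 ← R4 − 18·R1.
R5 ← R5 − 7·R1.
R2 ← R2 / (-4).
R1 ← R1 − 1·R2.
R3 ← R3 + 37·R2.
R4 ← R4 + 30·R2.
R5 ← R5 − 12·R2.
R3 ← R3 / (-1/10).
R1 ← R1 + 1/10·R3.
R2 ← R2 − 7/10·R3.
R4 ← R4 − 106/5·R3.
R5 ← R5 + 118/5·R3.
R4 ← R4 / (89147).
R1 ← R1 + 431·R4.
R2 ← R2 − 2943·R4.
R3 ← R3 + 4190·R4.
R5 ← R5 + 99002·R4.
R5 ← R5 / (-6060684/89147).
R1 ← R1 − 29764/89147·R5.
R2 ← R2 − 171552/89147·R5.
R3 ← R3 + 190717/89147·R5.
R4 ← R4 + 108107/89147·R5.
Reading off the reduced rows gives x_1 = -1, x_2 = 6, x_3 = -3, x_4 = 5, x_5 = 0.

x_1 = -1, x_2 = 6, x_3 = -3, x_4 = 5, x_5 = 0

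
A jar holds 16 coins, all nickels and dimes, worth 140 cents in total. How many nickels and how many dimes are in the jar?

nickels: 4, dimes: 12

Let n = nickels, d = dimes.
  n + d = 16
  5n + 10d = 140
From equation 1: n = 16 − d.
Substitute into equation 2 and solve: d = 12.
Then n = 4.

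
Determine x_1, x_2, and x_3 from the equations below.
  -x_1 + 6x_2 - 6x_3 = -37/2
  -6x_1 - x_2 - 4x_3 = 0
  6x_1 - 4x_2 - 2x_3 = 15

x_1 = 1/2, x_2 = -3, x_3 = 0

Row-reduce the augmented matrix:
R1 ← R1 / (-1).
R2 ← R2 + 6·R1.
R3 ← R3 − 6·R1.
R2 ← R2 / (-37).
R1 ← R1 + 6·R2.
R3 ← R3 − 32·R2.
R3 ← R3 / (-382/37).
R1 ← R1 − 30/37·R3.
R2 ← R2 + 32/37·R3.
Reading off the reduced rows gives x_1 = 1/2, x_2 = -3, x_3 = 0.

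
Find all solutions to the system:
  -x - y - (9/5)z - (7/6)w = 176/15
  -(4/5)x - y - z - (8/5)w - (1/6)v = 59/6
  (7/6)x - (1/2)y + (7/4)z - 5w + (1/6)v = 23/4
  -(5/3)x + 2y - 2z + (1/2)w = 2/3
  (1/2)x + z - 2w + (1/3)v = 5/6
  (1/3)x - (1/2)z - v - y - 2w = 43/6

Row-reduce:
R1 ← R1 / (-1).
R2 ← R2 + 4/5·R1.
R3 ← R3 − 7/6·R1.
R4 ← R4 + 5/3·R1.
R5 ← R5 − 1/2·R1.
R6 ← R6 − 1/3·R1.
R2 ← R2 / (-1/5).
R1 ← R1 − 1·R2.
R3 ← R3 + 5/3·R2.
R4 ← R4 − 11/3·R2.
R5 ← R5 + 1/2·R2.
R6 ← R6 + 4/3·R2.
R3 ← R3 / (-241/60).
R1 ← R1 − 4·R3.
R2 ← R2 + 11/5·R3.
R4 ← R4 − 136/15·R3.
R5 ← R5 + 1·R3.
R6 ← R6 + 121/30·R3.
R4 ← R4 / (-8384/723).
R1 ← R1 + 1431/482·R4.
R2 ← R2 − 2729/723·R4.
R3 ← R3 − 145/723·R4.
R5 ← R5 + 2071/2892·R4.
R6 ← R6 − 2071/723·R4.
R5 ← R5 / (22441/67072).
R1 ← R1 − 20091/33536·R5.
R2 ← R2 − 6523/50304·R5.
R3 ← R3 + 19085/50304·R5.
R4 ← R4 + 659/16768·R5.
R6 ← R6 + 22441/16768·R5.
Row 6 reduces to 0 = -1, a contradiction. The system is inconsistent.

no solution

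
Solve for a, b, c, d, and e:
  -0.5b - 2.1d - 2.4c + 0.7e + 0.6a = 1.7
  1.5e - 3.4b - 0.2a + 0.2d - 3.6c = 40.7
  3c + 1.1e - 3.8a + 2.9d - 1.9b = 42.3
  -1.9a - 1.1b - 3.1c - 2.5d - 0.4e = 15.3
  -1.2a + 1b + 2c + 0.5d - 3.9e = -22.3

a = -6, b = -6, c = -3, d = 4, e = 5

Row-reduce the augmented matrix:
R1 ← R1 / (3/5).
R2 ← R2 + 1/5·R1.
R3 ← R3 + 19/5·R1.
R4 ← R4 + 19/10·R1.
R5 ← R5 + 6/5·R1.
R2 ← R2 / (-107/30).
R1 ← R1 + 5/6·R2.
R3 ← R3 + 76/15·R2.
R4 ← R4 + 161/60·R2.
R3 ← R3 / (-3183/535).
R1 ← R1 + 318/107·R3.
R2 ← R2 − 132/107·R3.
R4 ← R4 + 7907/1070·R3.
R5 ← R5 + 14/5·R3.
R4 ← R4 / (17302/5305).
R1 ← R1 − 1546/1061·R4.
R2 ← R2 + 1983/1061·R4.
R3 ← R3 − 1728/1061·R4.
R5 ← R5 − 9127/10610·R4.
R5 ← R5 / (-6383261/2076240).
R1 ← R1 − 72955/103812·R5.
R2 ← R2 + 120513/69208·R5.
R3 ← R3 − 29395/25953·R5.
R4 ← R4 + 210193/207624·R5.
Reading off the reduced rows gives a = -6, b = -6, c = -3, d = 4, e = 5.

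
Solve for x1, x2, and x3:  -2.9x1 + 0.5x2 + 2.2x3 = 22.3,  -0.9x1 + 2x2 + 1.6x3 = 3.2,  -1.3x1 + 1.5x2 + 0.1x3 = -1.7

Row-reduce the augmented matrix:
R1 ← R1 / (-29/10).
R2 ← R2 + 9/10·R1.
R3 ← R3 + 13/10·R1.
R2 ← R2 / (107/58).
R1 ← R1 + 5/29·R2.
R3 ← R3 − 37/29·R2.
R3 ← R3 / (-1627/1070).
R1 ← R1 + 72/107·R3.
R2 ← R2 − 266/535·R3.
Reading off the reduced rows gives x1 = -4, x2 = -5, x3 = 6.

x1 = -4, x2 = -5, x3 = 6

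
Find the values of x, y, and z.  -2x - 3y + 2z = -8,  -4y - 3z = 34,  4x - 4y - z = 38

Row-reduce the augmented matrix:
R1 ← R1 / (-2).
R3 ← R3 − 4·R1.
R2 ← R2 / (-4).
R1 ← R1 − 3/2·R2.
R3 ← R3 + 10·R2.
R3 ← R3 / (21/2).
R1 ← R1 + 17/8·R3.
R2 ← R2 − 3/4·R3.
Reading off the reduced rows gives x = 4, y = -4, z = -6.

x = 4, y = -4, z = -6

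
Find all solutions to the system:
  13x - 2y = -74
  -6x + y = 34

x = -6, y = -2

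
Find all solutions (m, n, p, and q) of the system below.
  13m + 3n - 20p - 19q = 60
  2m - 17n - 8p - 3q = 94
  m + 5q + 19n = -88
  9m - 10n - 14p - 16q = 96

m = -2, n = -4, p = -3, q = -2

Row-reduce the augmented matrix:
R1 ← R1 / (13).
R2 ← R2 − 2·R1.
R3 ← R3 − 1·R1.
R4 ← R4 − 9·R1.
R2 ← R2 / (-227/13).
R1 ← R1 − 3/13·R2.
R3 ← R3 − 244/13·R2.
R4 ← R4 + 157/13·R2.
R3 ← R3 / (-852/227).
R1 ← R1 + 364/227·R3.
R2 ← R2 − 64/227·R3.
R4 ← R4 − 738/227·R3.
R4 ← R4 / (194/71).
R1 ← R1 + 892/213·R4.
R2 ← R2 − 103/213·R4.
R3 ← R3 + 362/213·R4.
Reading off the reduced rows gives m = -2, n = -4, p = -3, q = -2.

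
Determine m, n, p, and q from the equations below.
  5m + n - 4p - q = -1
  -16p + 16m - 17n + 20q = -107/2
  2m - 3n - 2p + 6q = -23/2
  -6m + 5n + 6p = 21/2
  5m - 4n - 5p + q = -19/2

m = -3/2, n = 3/2, p = -1, q = -1

Row-reduce the augmented matrix:
R1 ← R1 / (5).
R2 ← R2 − 16·R1.
R3 ← R3 − 2·R1.
R4 ← R4 + 6·R1.
R5 ← R5 − 5·R1.
R2 ← R2 / (-101/5).
R1 ← R1 − 1/5·R2.
R3 ← R3 + 17/5·R2.
R4 ← R4 − 31/5·R2.
R5 ← R5 + 5·R2.
R3 ← R3 / (14/101).
R1 ← R1 + 84/101·R3.
R2 ← R2 − 16/101·R3.
R4 ← R4 − 22/101·R3.
R5 ← R5 + 21/101·R3.
R4 ← R4 / (2).
R1 ← R1 − 15·R4.
R2 ← R2 + 4·R4.
R3 ← R3 − 18·R4.
R5 reduces to 0 = 0, so the extra equation is consistent.
Reading off the reduced rows gives m = -3/2, n = 3/2, p = -1, q = -1.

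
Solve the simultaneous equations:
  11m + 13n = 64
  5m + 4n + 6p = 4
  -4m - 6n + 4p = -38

no solution

Row-reduce:
R1 ← R1 / (11).
R2 ← R2 − 5·R1.
R3 ← R3 + 4·R1.
R2 ← R2 / (-21/11).
R1 ← R1 − 13/11·R2.
R3 ← R3 + 14/11·R2.
Row 3 reduces to 0 = 2, a contradiction. The system is inconsistent.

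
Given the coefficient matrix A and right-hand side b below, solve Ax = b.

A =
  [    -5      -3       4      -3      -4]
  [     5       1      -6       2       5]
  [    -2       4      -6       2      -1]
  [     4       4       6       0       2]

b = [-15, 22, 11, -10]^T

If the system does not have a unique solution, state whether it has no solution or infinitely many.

Row-reduce:
R1 ← R1 / (-5).
R2 ← R2 − 5·R1.
R3 ← R3 + 2·R1.
R4 ← R4 − 4·R1.
R2 ← R2 / (-2).
R1 ← R1 − 3/5·R2.
R3 ← R3 − 26/5·R2.
R4 ← R4 − 8/5·R2.
R3 ← R3 / (-64/5).
R1 ← R1 + 7/5·R3.
R2 ← R2 − 1·R3.
R4 ← R4 − 38/5·R3.
R4 ← R4 / (-91/32).
R1 ← R1 − 15/64·R4.
R2 ← R2 − 35/64·R4.
R3 ← R3 + 3/64·R4.
Rank is 4 with 5 unknowns, leaving x_5 free.

infinitely many solutions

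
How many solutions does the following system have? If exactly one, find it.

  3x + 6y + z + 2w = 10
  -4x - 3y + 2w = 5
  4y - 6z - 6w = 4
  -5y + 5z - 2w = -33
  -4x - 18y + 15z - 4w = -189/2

no solution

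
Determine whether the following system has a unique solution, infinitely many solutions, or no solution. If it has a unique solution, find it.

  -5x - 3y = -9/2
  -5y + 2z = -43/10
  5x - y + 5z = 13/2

x = 0, y = 3/2, z = 8/5

Row-reduce the augmented matrix:
R1 ← R1 / (-5).
R3 ← R3 − 5·R1.
R2 ← R2 / (-5).
R1 ← R1 − 3/5·R2.
R3 ← R3 + 4·R2.
R3 ← R3 / (17/5).
R1 ← R1 − 6/25·R3.
R2 ← R2 + 2/5·R3.
Reading off the reduced rows gives x = 0, y = 3/2, z = 8/5.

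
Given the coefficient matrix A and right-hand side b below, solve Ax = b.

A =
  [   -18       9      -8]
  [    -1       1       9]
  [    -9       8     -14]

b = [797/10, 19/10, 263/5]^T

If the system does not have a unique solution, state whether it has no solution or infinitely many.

Row-reduce the augmented matrix:
R1 ← R1 / (-18).
R2 ← R2 + 1·R1.
R3 ← R3 + 9·R1.
R2 ← R2 / (1/2).
R1 ← R1 + 1/2·R2.
R3 ← R3 − 7/2·R2.
R3 ← R3 / (-685/9).
R1 ← R1 − 89/9·R3.
R2 ← R2 − 170/9·R3.
Reading off the reduced rows gives x_1 = -3, x_2 = 5/2, x_3 = -2/5.

x_1 = -3, x_2 = 5/2, x_3 = -2/5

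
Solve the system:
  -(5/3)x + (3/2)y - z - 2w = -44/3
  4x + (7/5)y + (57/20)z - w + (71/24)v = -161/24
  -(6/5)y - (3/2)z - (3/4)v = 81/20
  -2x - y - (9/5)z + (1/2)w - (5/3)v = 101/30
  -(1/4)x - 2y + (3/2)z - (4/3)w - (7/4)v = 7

no solution

Row-reduce:
R1 ← R1 / (-5/3).
R2 ← R2 − 4·R1.
R4 ← R4 + 2·R1.
R5 ← R5 + 1/4·R1.
R2 ← R2 / (5).
R1 ← R1 + 9/10·R2.
R3 ← R3 + 6/5·R2.
R4 ← R4 + 14/5·R2.
R5 ← R5 + 89/40·R2.
R3 ← R3 / (-174/125).
R1 ← R1 − 681/1000·R3.
R2 ← R2 − 9/100·R3.
R4 ← R4 + 87/250·R3.
R5 ← R5 − 7401/4000·R3.
Swap R4 and R5.
R4 ← R4 / (-2623/480).
R1 ← R1 + 21/40·R4.
R2 ← R2 + 5/4·R4.
R3 ← R3 − 1·R4.
Row 5 reduces to 0 = -1, a contradiction. The system is inconsistent.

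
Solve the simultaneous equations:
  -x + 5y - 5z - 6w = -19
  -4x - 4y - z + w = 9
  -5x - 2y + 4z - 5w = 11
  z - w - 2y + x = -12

Row-reduce the augmented matrix:
R1 ← R1 / (-1).
R2 ← R2 + 4·R1.
R3 ← R3 + 5·R1.
R4 ← R4 − 1·R1.
R2 ← R2 / (-24).
R1 ← R1 + 5·R2.
R3 ← R3 + 27·R2.
R4 ← R4 − 3·R2.
R3 ← R3 / (61/8).
R1 ← R1 − 25/24·R3.
R2 ← R2 + 19/24·R3.
R4 ← R4 + 13/8·R3.
R4 ← R4 / (-277/61).
R1 ← R1 − 223/183·R4.
R2 ← R2 + 250/183·R4.
R3 ← R3 + 25/61·R4.
Reading off the reduced rows gives x = -5, y = 3, z = 3, w = 4.

x = -5, y = 3, z = 3, w = 4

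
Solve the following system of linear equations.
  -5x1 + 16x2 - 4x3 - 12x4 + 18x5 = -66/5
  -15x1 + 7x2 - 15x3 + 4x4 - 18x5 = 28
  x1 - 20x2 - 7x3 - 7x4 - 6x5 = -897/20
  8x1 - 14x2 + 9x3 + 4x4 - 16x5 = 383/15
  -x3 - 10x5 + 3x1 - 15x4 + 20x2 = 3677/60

x1 = -1, x2 = 2, x3 = 14/5, x4 = -1/4, x5 = -7/3

Row-reduce the augmented matrix:
R1 ← R1 / (-5).
R2 ← R2 + 15·R1.
R3 ← R3 − 1·R1.
R4 ← R4 − 8·R1.
R5 ← R5 − 3·R1.
R2 ← R2 / (-41).
R1 ← R1 + 16/5·R2.
R3 ← R3 + 84/5·R2.
R4 ← R4 − 58/5·R2.
R5 ← R5 − 148/5·R2.
R3 ← R3 / (-1347/205).
R1 ← R1 − 212/205·R3.
R2 ← R2 − 3/41·R3.
R4 ← R4 − 359/205·R3.
R5 ← R5 + 1141/205·R3.
R4 ← R4 / (-14489/1347).
R1 ← R1 + 6440/1347·R4.
R2 ← R2 + 567/449·R4.
R3 ← R3 − 5287/1347·R4.
R5 ← R5 − 38422/1347·R4.
R5 ← R5 / (-1087536/14489).
R1 ← R1 − 93302/14489·R5.
R2 ← R2 − 30408/14489·R5.
R3 ← R3 + 61600/14489·R5.
R4 ← R4 − 468/14489·R5.
Reading off the reduced rows gives x1 = -1, x2 = 2, x3 = 14/5, x4 = -1/4, x5 = -7/3.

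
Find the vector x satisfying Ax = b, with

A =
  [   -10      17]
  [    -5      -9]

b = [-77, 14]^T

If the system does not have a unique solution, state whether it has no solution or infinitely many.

x_1 = 13/5, x_2 = -3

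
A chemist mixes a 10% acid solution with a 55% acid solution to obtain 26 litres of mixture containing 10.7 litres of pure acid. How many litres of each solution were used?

Let a = litres of solution A, b = litres of solution B.
  a + b = 26
  (1/10)a + (11/20)b = 107/10
From equation 1: a = 26 − b.
Substitute into equation 2 and solve: b = 18.
Then a = 8.

litres of solution A: 8, litres of solution B: 18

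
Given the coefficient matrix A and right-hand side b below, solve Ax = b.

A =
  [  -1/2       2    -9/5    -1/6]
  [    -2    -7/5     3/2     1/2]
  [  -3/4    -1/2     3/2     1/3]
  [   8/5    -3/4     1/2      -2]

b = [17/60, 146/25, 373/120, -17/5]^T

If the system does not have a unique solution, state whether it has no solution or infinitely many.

Row-reduce the augmented matrix:
R1 ← R1 / (-1/2).
R2 ← R2 + 2·R1.
R3 ← R3 + 3/4·R1.
R4 ← R4 − 8/5·R1.
R2 ← R2 / (-47/5).
R1 ← R1 + 4·R2.
R3 ← R3 + 7/2·R2.
R4 ← R4 − 113/20·R2.
R3 ← R3 / (903/940).
R1 ← R1 + 24/235·R3.
R2 ← R2 + 87/94·R3.
R4 ← R4 + 289/9400·R3.
R4 ← R4 / (-3143/1720).
R1 ← R1 + 19/129·R4.
R2 ← R2 − 5/258·R4.
R3 ← R3 − 20/129·R4.
Reading off the reduced rows gives x_1 = -5/2, x_2 = 2/5, x_3 = 1, x_4 = -1/5.

x_1 = -5/2, x_2 = 2/5, x_3 = 1, x_4 = -1/5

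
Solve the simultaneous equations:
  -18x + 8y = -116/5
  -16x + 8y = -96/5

x = 2, y = 8/5

Row-reduce the augmented matrix:
R1 ← R1 / (-18).
R2 ← R2 + 16·R1.
R2 ← R2 / (8/9).
R1 ← R1 + 4/9·R2.
Reading off the reduced rows gives x = 2, y = 8/5.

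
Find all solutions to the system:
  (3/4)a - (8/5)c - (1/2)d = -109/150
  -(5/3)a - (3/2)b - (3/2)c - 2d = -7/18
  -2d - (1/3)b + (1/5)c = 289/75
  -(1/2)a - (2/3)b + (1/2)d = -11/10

Row-reduce the augmented matrix:
R1 ← R1 / (3/4).
R2 ← R2 + 5/3·R1.
R4 ← R4 + 1/2·R1.
R2 ← R2 / (-3/2).
R3 ← R3 + 1/3·R2.
R4 ← R4 + 2/3·R2.
R3 ← R3 / (536/405).
R1 ← R1 + 32/15·R3.
R2 ← R2 − 91/27·R3.
R4 ← R4 − 478/405·R3.
R4 ← R4 / (182/67).
R1 ← R1 + 186/67·R4.
R2 ← R2 − 1449/268·R4.
R3 ← R3 + 265/268·R4.
Reading off the reduced rows gives a = 4/3, b = -3/5, c = 8/5, d = -5/3.

a = 4/3, b = -3/5, c = 8/5, d = -5/3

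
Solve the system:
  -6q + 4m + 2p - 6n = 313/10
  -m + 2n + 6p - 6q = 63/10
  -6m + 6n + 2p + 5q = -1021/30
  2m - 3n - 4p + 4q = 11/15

Row-reduce the augmented matrix:
R1 ← R1 / (4).
R2 ← R2 + 1·R1.
R3 ← R3 + 6·R1.
R4 ← R4 − 2·R1.
R2 ← R2 / (1/2).
R1 ← R1 + 3/2·R2.
R3 ← R3 + 3·R2.
R3 ← R3 / (44).
R1 ← R1 − 20·R3.
R2 ← R2 − 13·R3.
R4 ← R4 + 5·R3.
R4 ← R4 / (63/44).
R1 ← R1 + 19/11·R4.
R2 ← R2 + 23/44·R4.
R3 ← R3 + 49/44·R4.
Reading off the reduced rows gives m = 6/5, n = -2, p = -3/4, q = -8/3.

m = 6/5, n = -2, p = -3/4, q = -8/3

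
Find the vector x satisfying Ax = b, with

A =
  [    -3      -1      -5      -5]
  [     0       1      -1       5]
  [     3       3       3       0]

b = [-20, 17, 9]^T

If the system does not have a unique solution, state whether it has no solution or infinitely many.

Row-reduce:
R1 ← R1 / (-3).
R3 ← R3 − 3·R1.
R1 ← R1 − 1/3·R2.
R3 ← R3 − 2·R2.
R3 ← R3 / (-15).
R2 ← R2 − 5·R3.
Rank is 3 with 4 unknowns, leaving x_3 free.

infinitely many solutions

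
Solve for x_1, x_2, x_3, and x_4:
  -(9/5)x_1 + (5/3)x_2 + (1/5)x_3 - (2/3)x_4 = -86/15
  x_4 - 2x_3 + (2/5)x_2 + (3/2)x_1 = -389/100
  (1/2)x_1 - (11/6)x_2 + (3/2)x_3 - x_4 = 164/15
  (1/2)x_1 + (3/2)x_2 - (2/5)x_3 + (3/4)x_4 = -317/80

x_1 = 3, x_2 = -8/5, x_3 = 5/2, x_4 = -11/4

Row-reduce the augmented matrix:
R1 ← R1 / (-9/5).
R2 ← R2 − 3/2·R1.
R3 ← R3 − 1/2·R1.
R4 ← R4 − 1/2·R1.
R2 ← R2 / (161/90).
R1 ← R1 + 25/27·R2.
R3 ← R3 + 37/27·R2.
R4 ← R4 − 53/27·R2.
R3 ← R3 / (73/483).
R1 ← R1 + 512/483·R3.
R2 ← R2 + 165/161·R3.
R4 ← R4 − 8053/4830·R3.
R4 ← R4 / (41153/4380).
R1 ← R1 + 1166/219·R4.
R2 ← R2 + 400/73·R4.
R3 ← R3 + 408/73·R4.
Reading off the reduced rows gives x_1 = 3, x_2 = -8/5, x_3 = 5/2, x_4 = -11/4.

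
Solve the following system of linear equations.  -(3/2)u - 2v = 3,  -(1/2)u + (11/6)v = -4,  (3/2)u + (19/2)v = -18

Row-reduce the augmented matrix:
R1 ← R1 / (-3/2).
R2 ← R2 + 1/2·R1.
R3 ← R3 − 3/2·R1.
R2 ← R2 / (5/2).
R1 ← R1 − 4/3·R2.
R3 ← R3 − 15/2·R2.
R3 reduces to 0 = 0, so the extra equation is consistent.
Reading off the reduced rows gives u = 2/3, v = -2.

u = 2/3, v = -2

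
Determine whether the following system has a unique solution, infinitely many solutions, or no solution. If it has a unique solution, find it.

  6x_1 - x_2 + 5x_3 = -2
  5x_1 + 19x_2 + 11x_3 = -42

Row-reduce:
R1 ← R1 / (6).
R2 ← R2 − 5·R1.
R2 ← R2 / (119/6).
R1 ← R1 + 1/6·R2.
Rank is 2 with 3 unknowns, leaving x_3 free.

infinitely many solutions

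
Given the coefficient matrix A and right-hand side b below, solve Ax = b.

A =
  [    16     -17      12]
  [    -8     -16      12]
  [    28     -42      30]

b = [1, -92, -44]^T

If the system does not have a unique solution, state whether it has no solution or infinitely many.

infinitely many solutions

Row-reduce:
R1 ← R1 / (16).
R2 ← R2 + 8·R1.
R3 ← R3 − 28·R1.
R2 ← R2 / (-49/2).
R1 ← R1 + 17/16·R2.
R3 ← R3 + 49/4·R2.
Rank is 2 with 3 unknowns, leaving x_3 free.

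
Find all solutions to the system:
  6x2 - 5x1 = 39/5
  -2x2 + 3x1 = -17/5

Row-reduce the augmented matrix:
R1 ← R1 / (-5).
R2 ← R2 − 3·R1.
R2 ← R2 / (8/5).
R1 ← R1 + 6/5·R2.
Reading off the reduced rows gives x1 = -3/5, x2 = 4/5.

x1 = -3/5, x2 = 4/5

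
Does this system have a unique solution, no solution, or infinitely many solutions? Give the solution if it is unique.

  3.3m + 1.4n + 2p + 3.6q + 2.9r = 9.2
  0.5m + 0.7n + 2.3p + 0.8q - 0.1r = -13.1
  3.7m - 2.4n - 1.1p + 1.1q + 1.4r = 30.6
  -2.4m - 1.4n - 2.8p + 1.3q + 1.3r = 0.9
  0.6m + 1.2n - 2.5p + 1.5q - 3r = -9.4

Row-reduce the augmented matrix:
R1 ← R1 / (33/10).
R2 ← R2 − 1/2·R1.
R3 ← R3 − 37/10·R1.
R4 ← R4 + 12/5·R1.
R5 ← R5 − 3/5·R1.
R2 ← R2 / (161/330).
R1 ← R1 − 14/33·R2.
R3 ← R3 + 131/33·R2.
R4 ← R4 + 21/55·R2.
R5 ← R5 − 52/55·R2.
R3 ← R3 / (20779/1610).
R1 ← R1 + 26/23·R3.
R2 ← R2 − 659/161·R3.
R4 ← R4 − 5/23·R3.
R5 ← R5 + 10841/1610·R3.
R4 ← R4 / (858581/207790).
R1 ← R1 − 16494/20779·R4.
R2 ← R2 − 16543/20779·R4.
R3 ← R3 + 1393/20779·R4.
R5 ← R5 + 2062/20779·R4.
R5 ← R5 / (-48625809/8585810).
R1 ← R1 − 177925/858581·R5.
R2 ← R2 − 238472/858581·R5.
R3 ← R3 + 372066/858581·R5.
R4 ← R4 − 642501/858581·R5.
Reading off the reduced rows gives m = 6, n = 0, p = -5, q = -5, r = 6.

m = 6, n = 0, p = -5, q = -5, r = 6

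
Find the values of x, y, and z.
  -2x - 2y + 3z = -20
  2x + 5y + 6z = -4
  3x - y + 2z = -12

x = 0, y = 4, z = -4

Row-reduce the augmented matrix:
R1 ← R1 / (-2).
R2 ← R2 − 2·R1.
R3 ← R3 − 3·R1.
R2 ← R2 / (3).
R1 ← R1 − 1·R2.
R3 ← R3 + 4·R2.
R3 ← R3 / (37/2).
R1 ← R1 + 9/2·R3.
R2 ← R2 − 3·R3.
Reading off the reduced rows gives x = 0, y = 4, z = -4.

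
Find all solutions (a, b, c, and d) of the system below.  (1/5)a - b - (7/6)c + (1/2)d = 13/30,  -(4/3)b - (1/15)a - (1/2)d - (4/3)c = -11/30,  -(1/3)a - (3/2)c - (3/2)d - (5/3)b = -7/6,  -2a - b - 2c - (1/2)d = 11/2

infinitely many solutions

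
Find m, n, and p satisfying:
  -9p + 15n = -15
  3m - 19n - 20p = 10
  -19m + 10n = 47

m = -3, n = -1, p = 0

Row-reduce the augmented matrix:
Swap R1 and R2.
R1 ← R1 / (3).
R3 ← R3 + 19·R1.
R2 ← R2 / (15).
R1 ← R1 + 19/3·R2.
R3 ← R3 + 331/3·R2.
R3 ← R3 / (-2893/15).
R1 ← R1 + 157/15·R3.
R2 ← R2 + 3/5·R3.
Reading off the reduced rows gives m = -3, n = -1, p = 0.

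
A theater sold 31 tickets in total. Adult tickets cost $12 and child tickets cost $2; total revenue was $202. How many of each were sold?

Let a = adult tickets, c = child tickets.
  a + c = 31
  12a + 2c = 202
Row-reduce the augmented matrix:
R2 ← R2 − 12·R1.
R2 ← R2 / (-10).
R1 ← R1 − 1·R2.
Reading off the reduced rows gives a = 14, c = 17.

adult tickets: 14, child tickets: 17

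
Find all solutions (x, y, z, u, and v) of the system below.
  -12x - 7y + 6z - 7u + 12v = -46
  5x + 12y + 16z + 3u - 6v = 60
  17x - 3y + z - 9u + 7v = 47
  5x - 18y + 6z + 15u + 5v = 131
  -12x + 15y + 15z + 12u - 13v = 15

Row-reduce:
R1 ← R1 / (-12).
R2 ← R2 − 5·R1.
R3 ← R3 − 17·R1.
R4 ← R4 − 5·R1.
R5 ← R5 + 12·R1.
R2 ← R2 / (109/12).
R1 ← R1 − 7/12·R2.
R3 ← R3 + 155/12·R2.
R4 ← R4 + 251/12·R2.
R5 ← R5 − 22·R2.
R3 ← R3 / (3903/109).
R1 ← R1 + 184/109·R3.
R2 ← R2 − 222/109·R3.
R4 ← R4 − 5570/109·R3.
R5 ← R5 + 3903/109·R3.
R4 ← R4 / (50872/1301).
R1 ← R1 + 401/1301·R4.
R2 ← R2 − 1403/1301·R4.
R3 ← R3 + 683/1301·R4.
Row 5 reduces to 0 = 2, a contradiction. The system is inconsistent.

no solution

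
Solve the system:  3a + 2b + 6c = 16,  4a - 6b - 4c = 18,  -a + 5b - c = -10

a = 4, b = -1, c = 1

Row-reduce the augmented matrix:
R1 ← R1 / (3).
R2 ← R2 − 4·R1.
R3 ← R3 + 1·R1.
R2 ← R2 / (-26/3).
R1 ← R1 − 2/3·R2.
R3 ← R3 − 17/3·R2.
R3 ← R3 / (-89/13).
R1 ← R1 − 14/13·R3.
R2 ← R2 − 18/13·R3.
Reading off the reduced rows gives a = 4, b = -1, c = 1.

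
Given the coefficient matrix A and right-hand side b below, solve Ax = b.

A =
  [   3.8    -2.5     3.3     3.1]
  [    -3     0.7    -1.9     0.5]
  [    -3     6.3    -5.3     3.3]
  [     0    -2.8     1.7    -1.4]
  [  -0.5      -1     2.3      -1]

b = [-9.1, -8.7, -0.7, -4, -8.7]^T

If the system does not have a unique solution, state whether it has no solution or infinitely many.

x_1 = 5, x_2 = 1, x_3 = -4, x_4 = -4

Row-reduce the augmented matrix:
R1 ← R1 / (19/5).
R2 ← R2 + 3·R1.
R3 ← R3 + 3·R1.
R5 ← R5 + 1/2·R1.
R2 ← R2 / (-121/95).
R1 ← R1 + 25/38·R2.
R3 ← R3 − 411/95·R2.
R4 ← R4 + 14/5·R2.
R5 ← R5 + 101/76·R2.
R3 ← R3 / (-181/605).
R1 ← R1 − 61/121·R3.
R2 ← R2 + 67/121·R3.
R4 ← R4 − 181/1210·R3.
R5 ← R5 − 1209/605·R3.
Swap R4 and R5.
R4 ← R4 / (367769/3620).
R1 ← R1 − 9357/362·R4.
R2 ← R2 + 5698/181·R4.
R3 ← R3 + 9534/181·R4.
R5 reduces to 0 = 0, so the extra equation is consistent.
Reading off the reduced rows gives x_1 = 5, x_2 = 1, x_3 = -4, x_4 = -4.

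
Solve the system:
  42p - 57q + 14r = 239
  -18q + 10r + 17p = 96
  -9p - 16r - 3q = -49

infinitely many solutions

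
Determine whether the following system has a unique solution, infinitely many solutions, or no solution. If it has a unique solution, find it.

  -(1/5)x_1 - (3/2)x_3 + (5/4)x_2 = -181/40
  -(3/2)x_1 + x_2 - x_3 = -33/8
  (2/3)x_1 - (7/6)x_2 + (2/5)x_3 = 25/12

x_1 = 3/4, x_2 = -1/2, x_3 = 5/2

Row-reduce the augmented matrix:
R1 ← R1 / (-1/5).
R2 ← R2 + 3/2·R1.
R3 ← R3 − 2/3·R1.
R2 ← R2 / (-67/8).
R1 ← R1 + 25/4·R2.
R3 ← R3 − 3·R2.
R3 ← R3 / (-311/335).
R1 ← R1 + 10/67·R3.
R2 ← R2 + 82/67·R3.
Reading off the reduced rows gives x_1 = 3/4, x_2 = -1/2, x_3 = 5/2.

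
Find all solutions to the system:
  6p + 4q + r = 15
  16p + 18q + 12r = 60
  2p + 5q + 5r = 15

infinitely many solutions

Row-reduce:
R1 ← R1 / (6).
R2 ← R2 − 16·R1.
R3 ← R3 − 2·R1.
R2 ← R2 / (22/3).
R1 ← R1 − 2/3·R2.
R3 ← R3 − 11/3·R2.
Rank is 2 with 3 unknowns, leaving r free.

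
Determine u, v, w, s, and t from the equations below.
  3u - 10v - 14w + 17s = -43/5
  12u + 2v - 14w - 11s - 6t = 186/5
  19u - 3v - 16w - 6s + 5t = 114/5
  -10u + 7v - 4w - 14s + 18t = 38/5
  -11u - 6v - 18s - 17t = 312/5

Row-reduce the augmented matrix:
R1 ← R1 / (3).
R2 ← R2 − 12·R1.
R3 ← R3 − 19·R1.
R4 ← R4 + 10·R1.
R5 ← R5 + 11·R1.
R2 ← R2 / (42).
R1 ← R1 + 10/3·R2.
R3 ← R3 − 181/3·R2.
R4 ← R4 + 79/3·R2.
R5 ← R5 + 128/3·R2.
R3 ← R3 / (37/3).
R1 ← R1 + 4/3·R3.
R2 ← R2 − 1·R3.
R4 ← R4 + 73/3·R3.
R5 ← R5 + 26/3·R3.
R4 ← R4 / (-802/111).
R1 ← R1 + 484/777·R4.
R2 ← R2 + 1450/777·R4.
R3 ← R3 + 23/1554·R4.
R5 ← R5 + 28010/777·R4.
R5 ← R5 / (-613684/2807).
R1 ← R1 + 7152/2807·R5.
R2 ← R2 + 33304/2807·R5.
R3 ← R3 − 11453/11228·R5.
R4 ← R4 + 4563/802·R5.
Reading off the reduced rows gives u = -1/5, v = -6/5, w = -1, s = -2, t = -1.

u = -1/5, v = -6/5, w = -1, s = -2, t = -1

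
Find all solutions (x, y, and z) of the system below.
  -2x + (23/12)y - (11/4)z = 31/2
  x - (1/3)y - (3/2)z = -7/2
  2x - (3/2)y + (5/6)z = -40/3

no solution

Row-reduce:
R1 ← R1 / (-2).
R2 ← R2 − 1·R1.
R3 ← R3 − 2·R1.
R2 ← R2 / (5/8).
R1 ← R1 + 23/24·R2.
R3 ← R3 − 5/12·R2.
Row 3 reduces to 0 = -2/3, a contradiction. The system is inconsistent.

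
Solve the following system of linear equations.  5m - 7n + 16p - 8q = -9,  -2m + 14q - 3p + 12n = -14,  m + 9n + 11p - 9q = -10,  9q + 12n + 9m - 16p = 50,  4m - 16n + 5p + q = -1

Row-reduce:
R1 ← R1 / (5).
R2 ← R2 + 2·R1.
R3 ← R3 − 1·R1.
R4 ← R4 − 9·R1.
R5 ← R5 − 4·R1.
R2 ← R2 / (46/5).
R1 ← R1 + 7/5·R2.
R3 ← R3 − 52/5·R2.
R4 ← R4 − 123/5·R2.
R5 ← R5 + 52/5·R2.
R3 ← R3 / (91/23).
R1 ← R1 − 171/46·R3.
R2 ← R2 − 17/46·R3.
R4 ← R4 + 2479/46·R3.
R5 ← R5 + 91/23·R3.
R4 ← R4 / (-49607/182).
R1 ← R1 − 3361/182·R4.
R2 ← R2 − 547/182·R4.
R3 ← R3 + 451/91·R4.
Row 5 reduces to 0 = -2, a contradiction. The system is inconsistent.

no solution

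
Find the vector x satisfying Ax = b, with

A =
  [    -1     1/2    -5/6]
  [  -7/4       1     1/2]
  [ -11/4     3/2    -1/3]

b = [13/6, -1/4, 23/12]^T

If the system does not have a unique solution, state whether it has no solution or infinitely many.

infinitely many solutions

Row-reduce:
R1 ← R1 / (-1).
R2 ← R2 + 7/4·R1.
R3 ← R3 + 11/4·R1.
R2 ← R2 / (1/8).
R1 ← R1 + 1/2·R2.
R3 ← R3 − 1/8·R2.
Rank is 2 with 3 unknowns, leaving x_3 free.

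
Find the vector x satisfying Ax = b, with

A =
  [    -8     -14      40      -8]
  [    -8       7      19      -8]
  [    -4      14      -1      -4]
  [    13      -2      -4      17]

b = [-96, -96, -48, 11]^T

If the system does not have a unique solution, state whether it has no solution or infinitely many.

Row-reduce:
R1 ← R1 / (-8).
R2 ← R2 + 8·R1.
R3 ← R3 + 4·R1.
R4 ← R4 − 13·R1.
R2 ← R2 / (21).
R1 ← R1 − 7/4·R2.
R3 ← R3 − 21·R2.
R4 ← R4 + 99/4·R2.
Swap R3 and R4.
R3 ← R3 / (145/4).
R1 ← R1 + 13/4·R3.
R2 ← R2 + 1·R3.
Rank is 3 with 4 unknowns, leaving x_4 free.

infinitely many solutions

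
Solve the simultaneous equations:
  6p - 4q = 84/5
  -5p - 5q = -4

p = 2, q = -6/5

Row-reduce the augmented matrix:
R1 ← R1 / (6).
R2 ← R2 + 5·R1.
R2 ← R2 / (-25/3).
R1 ← R1 + 2/3·R2.
Reading off the reduced rows gives p = 2, q = -6/5.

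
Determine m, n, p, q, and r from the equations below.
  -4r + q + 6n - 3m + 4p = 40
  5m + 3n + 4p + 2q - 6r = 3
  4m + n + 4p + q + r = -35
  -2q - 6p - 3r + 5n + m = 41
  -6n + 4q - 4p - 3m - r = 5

m = -5, n = 2, p = -2, q = -3, r = -6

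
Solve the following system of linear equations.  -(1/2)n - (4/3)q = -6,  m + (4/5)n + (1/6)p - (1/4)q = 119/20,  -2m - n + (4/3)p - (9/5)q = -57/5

infinitely many solutions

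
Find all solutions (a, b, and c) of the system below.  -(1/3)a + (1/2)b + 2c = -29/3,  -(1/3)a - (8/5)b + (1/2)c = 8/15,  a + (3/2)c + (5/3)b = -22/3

a = 2, b = -2, c = -4

Row-reduce the augmented matrix:
R1 ← R1 / (-1/3).
R2 ← R2 + 1/3·R1.
R3 ← R3 − 1·R1.
R2 ← R2 / (-21/10).
R1 ← R1 + 3/2·R2.
R3 ← R3 − 19/6·R2.
R3 ← R3 / (110/21).
R1 ← R1 + 69/14·R3.
R2 ← R2 − 5/7·R3.
Reading off the reduced rows gives a = 2, b = -2, c = -4.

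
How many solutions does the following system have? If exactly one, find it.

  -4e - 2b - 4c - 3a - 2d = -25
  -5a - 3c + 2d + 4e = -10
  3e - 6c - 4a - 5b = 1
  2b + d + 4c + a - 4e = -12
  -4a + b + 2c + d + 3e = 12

a = 1, b = -4, c = 5, d = -5, e = 5

Row-reduce the augmented matrix:
R1 ← R1 / (-3).
R2 ← R2 + 5·R1.
R3 ← R3 + 4·R1.
R4 ← R4 − 1·R1.
R5 ← R5 + 4·R1.
R2 ← R2 / (10/3).
R1 ← R1 − 2/3·R2.
R3 ← R3 + 7/3·R2.
R4 ← R4 − 4/3·R2.
R5 ← R5 − 11/3·R2.
R3 ← R3 / (19/10).
R1 ← R1 − 3/5·R3.
R2 ← R2 − 11/10·R3.
R4 ← R4 − 6/5·R3.
R5 ← R5 − 33/10·R3.
R4 ← R4 / (-111/19).
R1 ← R1 + 46/19·R4.
R2 ← R2 + 40/19·R4.
R3 ← R3 − 64/19·R4.
R5 ← R5 + 253/19·R4.
R5 ← R5 / (510/37).
R1 ← R1 − 86/37·R5.
R2 ← R2 − 41/37·R5.
R3 ← R3 + 110/37·R5.
R4 ← R4 − 124/37·R5.
Reading off the reduced rows gives a = 1, b = -4, c = 5, d = -5, e = 5.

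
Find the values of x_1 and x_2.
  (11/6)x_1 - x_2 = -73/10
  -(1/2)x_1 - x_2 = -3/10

x_1 = -3, x_2 = 9/5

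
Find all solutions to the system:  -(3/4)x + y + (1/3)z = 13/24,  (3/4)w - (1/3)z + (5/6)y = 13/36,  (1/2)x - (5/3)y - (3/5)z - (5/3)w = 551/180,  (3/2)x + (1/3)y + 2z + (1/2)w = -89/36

Row-reduce the augmented matrix:
R1 ← R1 / (-3/4).
R3 ← R3 − 1/2·R1.
R4 ← R4 − 3/2·R1.
R2 ← R2 / (5/6).
R1 ← R1 + 4/3·R2.
R3 ← R3 + 1·R2.
R4 ← R4 − 7/3·R2.
R3 ← R3 / (-7/9).
R1 ← R1 + 44/45·R3.
R2 ← R2 + 2/5·R3.
R4 ← R4 − 18/5·R3.
R4 ← R4 / (-901/175).
R1 ← R1 − 1136/525·R4.
R2 ← R2 − 453/350·R4.
R3 ← R3 − 69/70·R4.
Reading off the reduced rows gives x = 3/2, y = 7/3, z = -2, w = -3.

x = 3/2, y = 7/3, z = -2, w = -3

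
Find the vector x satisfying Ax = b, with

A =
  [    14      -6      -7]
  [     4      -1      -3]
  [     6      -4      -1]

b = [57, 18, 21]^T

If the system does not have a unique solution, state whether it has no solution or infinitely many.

infinitely many solutions

Row-reduce:
R1 ← R1 / (14).
R2 ← R2 − 4·R1.
R3 ← R3 − 6·R1.
R2 ← R2 / (5/7).
R1 ← R1 + 3/7·R2.
R3 ← R3 + 10/7·R2.
Rank is 2 with 3 unknowns, leaving x_3 free.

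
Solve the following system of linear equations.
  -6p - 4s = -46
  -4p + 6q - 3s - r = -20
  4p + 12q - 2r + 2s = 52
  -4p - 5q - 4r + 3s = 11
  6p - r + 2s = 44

Row-reduce the augmented matrix:
R1 ← R1 / (-6).
R2 ← R2 + 4·R1.
R3 ← R3 − 4·R1.
R4 ← R4 + 4·R1.
R5 ← R5 − 6·R1.
R2 ← R2 / (6).
R3 ← R3 − 12·R2.
R4 ← R4 + 5·R2.
Swap R3 and R4.
R3 ← R3 / (-29/6).
R2 ← R2 + 1/6·R3.
R5 ← R5 + 1·R3.
Swap R4 and R5.
R4 ← R4 / (-271/87).
R1 ← R1 − 2/3·R4.
R2 ← R2 + 7/29·R4.
R3 ← R3 + 97/87·R4.
R5 reduces to 0 = 0, so the extra equation is consistent.
Reading off the reduced rows gives p = 5, q = 1, r = -6, s = 4.

p = 5, q = 1, r = -6, s = 4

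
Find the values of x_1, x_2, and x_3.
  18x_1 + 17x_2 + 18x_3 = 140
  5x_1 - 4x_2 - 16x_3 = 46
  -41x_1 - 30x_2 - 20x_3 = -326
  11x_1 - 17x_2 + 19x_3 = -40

x_1 = 6, x_2 = 4, x_3 = -2

Row-reduce the augmented matrix:
R1 ← R1 / (18).
R2 ← R2 − 5·R1.
R3 ← R3 + 41·R1.
R4 ← R4 − 11·R1.
R2 ← R2 / (-157/18).
R1 ← R1 − 17/18·R2.
R3 ← R3 − 157/18·R2.
R4 ← R4 + 493/18·R2.
Swap R3 and R4.
R3 ← R3 / (11609/157).
R1 ← R1 + 200/157·R3.
R2 ← R2 − 378/157·R3.
R4 reduces to 0 = 0, so the extra equation is consistent.
Reading off the reduced rows gives x_1 = 6, x_2 = 4, x_3 = -2.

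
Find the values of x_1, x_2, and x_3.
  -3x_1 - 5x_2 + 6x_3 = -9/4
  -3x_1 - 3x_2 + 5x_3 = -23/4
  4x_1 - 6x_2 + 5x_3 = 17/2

Row-reduce the augmented matrix:
R1 ← R1 / (-3).
R2 ← R2 + 3·R1.
R3 ← R3 − 4·R1.
R2 ← R2 / (2).
R1 ← R1 − 5/3·R2.
R3 ← R3 + 38/3·R2.
R3 ← R3 / (20/3).
R1 ← R1 + 7/6·R3.
R2 ← R2 + 1/2·R3.
Reading off the reduced rows gives x_1 = 3/4, x_2 = -3, x_3 = -5/2.

x_1 = 3/4, x_2 = -3, x_3 = -5/2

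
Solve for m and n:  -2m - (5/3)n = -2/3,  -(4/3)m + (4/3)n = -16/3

m = 2, n = -2

Row-reduce the augmented matrix:
R1 ← R1 / (-2).
R2 ← R2 + 4/3·R1.
R2 ← R2 / (22/9).
R1 ← R1 − 5/6·R2.
Reading off the reduced rows gives m = 2, n = -2.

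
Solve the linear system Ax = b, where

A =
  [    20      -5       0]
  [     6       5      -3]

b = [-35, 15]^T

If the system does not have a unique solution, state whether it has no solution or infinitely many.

infinitely many solutions

Row-reduce:
R1 ← R1 / (20).
R2 ← R2 − 6·R1.
R2 ← R2 / (13/2).
R1 ← R1 + 1/4·R2.
Rank is 2 with 3 unknowns, leaving x_3 free.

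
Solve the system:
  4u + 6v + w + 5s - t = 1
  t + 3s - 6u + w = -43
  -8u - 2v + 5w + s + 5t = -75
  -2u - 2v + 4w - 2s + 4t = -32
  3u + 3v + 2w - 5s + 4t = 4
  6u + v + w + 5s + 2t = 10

u = 5, v = -1, w = -5, s = -2, t = -2

Row-reduce the augmented matrix:
R1 ← R1 / (4).
R2 ← R2 + 6·R1.
R3 ← R3 + 8·R1.
R4 ← R4 + 2·R1.
R5 ← R5 − 3·R1.
R6 ← R6 − 6·R1.
R2 ← R2 / (9).
R1 ← R1 − 3/2·R2.
R3 ← R3 − 10·R2.
R4 ← R4 − 1·R2.
R5 ← R5 + 3/2·R2.
R6 ← R6 + 8·R2.
R3 ← R3 / (38/9).
R1 ← R1 + 1/6·R3.
R2 ← R2 − 5/18·R3.
R4 ← R4 − 38/9·R3.
R5 ← R5 − 5/3·R3.
R6 ← R6 − 31/18·R3.
Swap R4 and R5.
R4 ← R4 / (-128/19).
R1 ← R1 + 10/19·R4.
R2 ← R2 − 23/19·R4.
R3 ← R3 + 3/19·R4.
R6 ← R6 − 135/19·R4.
Swap R5 and R6.
R5 ← R5 / (323/64).
R1 ← R1 + 9/32·R5.
R2 ← R2 − 19/64·R5.
R3 ← R3 − 49/64·R5.
R4 ← R4 + 31/64·R5.
R6 reduces to 0 = 0, so the extra equation is consistent.
Reading off the reduced rows gives u = 5, v = -1, w = -5, s = -2, t = -2.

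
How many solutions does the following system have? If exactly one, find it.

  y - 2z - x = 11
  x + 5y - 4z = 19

Row-reduce:
R1 ← R1 / (-1).
R2 ← R2 − 1·R1.
R2 ← R2 / (6).
R1 ← R1 + 1·R2.
Rank is 2 with 3 unknowns, leaving z free.

infinitely many solutions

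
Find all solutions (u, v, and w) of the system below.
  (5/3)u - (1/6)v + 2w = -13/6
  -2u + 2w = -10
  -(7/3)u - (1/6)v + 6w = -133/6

infinitely many solutions

Row-reduce:
R1 ← R1 / (5/3).
R2 ← R2 + 2·R1.
R3 ← R3 + 7/3·R1.
R2 ← R2 / (-1/5).
R1 ← R1 + 1/10·R2.
R3 ← R3 + 2/5·R2.
Rank is 2 with 3 unknowns, leaving w free.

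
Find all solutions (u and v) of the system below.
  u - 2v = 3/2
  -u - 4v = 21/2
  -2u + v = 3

u = -5/2, v = -2

Row-reduce the augmented matrix:
R2 ← R2 + 1·R1.
R3 ← R3 + 2·R1.
R2 ← R2 / (-6).
R1 ← R1 + 2·R2.
R3 ← R3 + 3·R2.
R3 reduces to 0 = 0, so the extra equation is consistent.
Reading off the reduced rows gives u = -5/2, v = -2.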